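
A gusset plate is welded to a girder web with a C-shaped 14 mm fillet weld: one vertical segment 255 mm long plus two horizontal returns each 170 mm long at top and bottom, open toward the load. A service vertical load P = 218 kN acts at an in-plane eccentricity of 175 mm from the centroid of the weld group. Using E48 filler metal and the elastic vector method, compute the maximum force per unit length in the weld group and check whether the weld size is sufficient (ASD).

f_max ≈ 1050 N/mm; adequate

E48XX → F_EXX = 480 MPa.
Total weld length L_w = 595 mm. Treat welds as unit-width lines.
Centroid: x̄ = 2×170×85 / 595 = 48.57 mm from the vertical weld.
Polar moment about centroid: J = I_x + I_y = [255³/12 + 2×170×127.5²] + [255×48.57² + 2(170³/12 + 170×36.43²)] = 8781000 mm³.
Direct shear f_v = P/L_w = 218×10³ / 595 = 366.4 N/mm (vertical).
Torsion M = P·e = 218×10³ × 175 = 38150000 N·mm.
Critical point at (x, y) = (121.4, 127.5) from centroid. f_tx = M·y/J = 554 N/mm; f_ty = M·x/J = 527.6 N/mm.
Resultant f_max = √[f_tx² + (f_v + f_ty)²] = √[554² + (366.4 + 527.6)²] = 1052 N/mm.
Capacity per unit length: r_n/Ω = (1/2.0) × 0.6 × 480 × (0.707 × 14) = 1425 N/mm.
1052 ≤ 1425 → adequate.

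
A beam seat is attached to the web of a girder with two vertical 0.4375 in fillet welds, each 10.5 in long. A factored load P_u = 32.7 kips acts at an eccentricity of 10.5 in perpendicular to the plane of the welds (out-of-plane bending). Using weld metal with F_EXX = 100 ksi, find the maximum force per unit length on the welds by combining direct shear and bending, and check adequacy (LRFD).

f_max ≈ 9.47 kip/in; adequate

L_w = 2 × 10.5 = 21 in; section modulus (unit throat) S = 2 × L²/6 = 36.75 in².
Direct shear f_v = P/L_w = 32.7/21 = 1.557 kip/in.
Moment M = P × e = 32.7 × 10.5 = 343.35 kip·in; bending f_b = M/S = 9.343 kip/in.
f_max = √(f_v² + f_b²) = √(1.557² + 9.343²) = 9.472 kip/in.
φr_n = 0.75 × 0.6 × 100 × (0.707 × 0.4375) = 13.92 kip/in → adequate.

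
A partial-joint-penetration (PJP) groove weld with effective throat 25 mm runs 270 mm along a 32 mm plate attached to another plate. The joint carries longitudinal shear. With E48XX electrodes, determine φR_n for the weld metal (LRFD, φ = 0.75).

φR_n ≈ 1460 kN

E48XX → F_EXX = 480 MPa.
Effective throat (given) t_e = 25 mm.
A_we = 25 × 270 = 6750 mm².
F_nw = 0.6 F_EXX = 288 MPa.
φR_n = 0.75 × 288 × 6750 × 10⁻³ = 1458 kN.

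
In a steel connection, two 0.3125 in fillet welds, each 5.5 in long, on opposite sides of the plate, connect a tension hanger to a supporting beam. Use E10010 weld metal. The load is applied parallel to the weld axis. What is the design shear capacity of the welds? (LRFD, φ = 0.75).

E100XX → F_EXX = 100 ksi.
Effective throat t_e = 0.707 × 0.3125 = 0.2209 in.
Total length L = 11 in; A_we = 0.2209 × 11 = 2.43 in².
F_nw = 0.6 F_EXX = 0.6 × 100 = 60 ksi.
φR_n = 0.75 × 60 × 2.43 = 109.4 kip.

φR_n ≈ 109 kip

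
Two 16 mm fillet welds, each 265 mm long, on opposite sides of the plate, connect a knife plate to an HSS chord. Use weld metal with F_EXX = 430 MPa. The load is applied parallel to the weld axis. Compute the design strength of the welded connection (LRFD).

φR_n ≈ 1160 kN

Effective throat t_e = 0.707 × 16 = 11.31 mm.
Total length L = 530 mm; A_we = 11.31 × 530 = 5995 mm².
F_nw = 0.6 F_EXX = 0.6 × 430 = 258 MPa.
φR_n = 0.75 × 258 × 5995 × 10⁻³ = 1160 kN.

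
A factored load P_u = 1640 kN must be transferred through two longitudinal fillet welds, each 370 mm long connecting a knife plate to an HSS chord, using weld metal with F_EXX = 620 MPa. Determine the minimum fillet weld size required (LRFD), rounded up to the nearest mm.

w = 12 mm

Total weld length L = 740 mm.
Required throat t_e = P_u / (φ × 0.6 F_EXX × L) = 1640 / (0.75 × 0.6 × 620 × 740 × 10⁻³) = 7.943 mm.
Required leg w = t_e / 0.707 = 11.24 mm → use 12 mm.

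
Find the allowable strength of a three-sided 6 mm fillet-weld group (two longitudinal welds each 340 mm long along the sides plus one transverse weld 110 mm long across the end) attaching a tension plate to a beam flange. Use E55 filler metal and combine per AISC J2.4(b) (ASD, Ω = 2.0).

E55XX → F_EXX = 550 MPa.
t_e = 0.707 × 6 = 4.242 mm.
R_nwl = 0.6 × 550 × 4.242 × 680 × 10⁻³ = 951.9 kN (longitudinal, 2 welds).
R_nwt = 0.6 × 550 × 4.242 × 110 × 10⁻³ = 154 kN (transverse, base value).
(i) R_nwl + R_nwt = 1106 kN; (ii) 0.85 R_nwl + 1.5 R_nwt = 1040 kN.
R_n = max = 1106 kN [governs: (i)]; R_n/Ω = 552.9 kN.

R_n/Ω ≈ 553 kN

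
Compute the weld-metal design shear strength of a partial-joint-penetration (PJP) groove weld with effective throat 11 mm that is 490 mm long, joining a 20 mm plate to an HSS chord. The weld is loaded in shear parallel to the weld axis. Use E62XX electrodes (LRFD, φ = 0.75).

φR_n ≈ 1500 kN

E62XX → F_EXX = 620 MPa.
Effective throat (given) t_e = 11 mm.
A_we = 11 × 490 = 5390 mm².
F_nw = 0.6 F_EXX = 372 MPa.
φR_n = 0.75 × 372 × 5390 × 10⁻³ = 1504 kN.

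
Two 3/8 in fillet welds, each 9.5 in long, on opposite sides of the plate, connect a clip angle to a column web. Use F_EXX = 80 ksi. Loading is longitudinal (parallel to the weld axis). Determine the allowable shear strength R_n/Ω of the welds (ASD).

R_n/Ω ≈ 121 kips

Effective throat t_e = 0.707 × 0.375 = 0.2651 in.
Total length L = 19 in; A_we = 0.2651 × 19 = 5.037 in².
F_nw = 0.6 F_EXX = 0.6 × 80 = 48 ksi.
R_n = 48 × 5.037 = 241.8 kips; R_n/Ω = 241.8/2.0 = 120.9 kips.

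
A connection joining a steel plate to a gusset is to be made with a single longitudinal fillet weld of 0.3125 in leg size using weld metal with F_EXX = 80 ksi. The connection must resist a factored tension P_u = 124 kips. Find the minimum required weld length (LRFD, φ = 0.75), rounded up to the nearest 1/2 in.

L = 16 in

Throat t_e = 0.707 × 0.3125 = 0.2209 in.
φr_n = 0.75 × 0.6 × 80 × 0.2209 = 7.954 kips/in.
L_req = P_u / φr_n = 124 / 7.954 = 15.59 in total.
Round up → use L = 16 in.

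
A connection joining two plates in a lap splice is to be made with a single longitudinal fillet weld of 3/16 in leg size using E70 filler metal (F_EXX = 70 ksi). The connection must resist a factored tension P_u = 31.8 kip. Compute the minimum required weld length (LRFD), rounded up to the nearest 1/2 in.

Throat t_e = 0.707 × 0.1875 = 0.1326 in.
φr_n = 0.75 × 0.6 × 70 × 0.1326 = 4.176 kip/in.
L_req = P_u / φr_n = 31.8 / 4.176 = 7.615 in total.
Round up → use L = 8 in.

L = 8 in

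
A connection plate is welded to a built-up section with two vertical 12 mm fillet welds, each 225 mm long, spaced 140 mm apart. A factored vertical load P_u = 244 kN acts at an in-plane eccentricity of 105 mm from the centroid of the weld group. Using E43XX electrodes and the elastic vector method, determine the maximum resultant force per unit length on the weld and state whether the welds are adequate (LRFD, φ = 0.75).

E43XX → F_EXX = 430 MPa.
Total weld length L_w = 450 mm. Treat welds as unit-width lines.
Polar moment about centroid: J = 2[d³/12 + d(b/2)²] = 2[225³/12 + 225×70²] = 4103000 mm³.
Direct shear f_v = P/L_w = 244×10³ / 450 = 542.2 N/mm (vertical).
Torsion M = P·e = 244×10³ × 105 = 25620000 N·mm.
Critical point at (x, y) = (70, 112.5) from centroid. f_tx = M·y/J = 702.4 N/mm; f_ty = M·x/J = 437 N/mm.
Resultant f_max = √[f_tx² + (f_v + f_ty)²] = √[702.4² + (542.2 + 437)²] = 1205 N/mm.
Capacity per unit length: φr_n = 0.75 × 0.6 × 430 × (0.707 × 12) = 1642 N/mm.
1205 ≤ 1642 → adequate.

f_max ≈ 1210 N/mm; adequate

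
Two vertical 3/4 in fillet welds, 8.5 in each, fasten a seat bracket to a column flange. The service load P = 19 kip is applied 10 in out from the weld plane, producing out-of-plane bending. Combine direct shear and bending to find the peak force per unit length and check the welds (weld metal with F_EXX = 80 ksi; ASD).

f_max ≈ 7.97 kip/in; adequate

L_w = 2 × 8.5 = 17 in; section modulus (unit throat) S = 2 × L²/6 = 24.08 in².
Direct shear f_v = P/L_w = 19/17 = 1.118 kip/in.
Moment M = P × e = 19 × 10 = 190 kip·in; bending f_b = M/S = 7.889 kip/in.
f_max = √(f_v² + f_b²) = √(1.118² + 7.889²) = 7.968 kip/in.
r_n/Ω = (1/2.0) × 0.6 × 80 × (0.707 × 0.75) = 12.73 kip/in → adequate.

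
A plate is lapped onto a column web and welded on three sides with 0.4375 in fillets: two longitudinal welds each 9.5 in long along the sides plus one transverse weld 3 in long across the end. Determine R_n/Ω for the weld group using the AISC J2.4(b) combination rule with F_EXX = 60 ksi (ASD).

R_n/Ω ≈ 122 kips

t_e = 0.707 × 0.4375 = 0.3093 in.
R_nwl = 0.6 × 60 × 0.3093 × 19 = 211.6 kips (longitudinal, 2 welds).
R_nwt = 0.6 × 60 × 0.3093 × 3 = 33.41 kips (transverse, base value).
(i) R_nwl + R_nwt = 245 kips; (ii) 0.85 R_nwl + 1.5 R_nwt = 229.9 kips.
R_n = max = 245 kips [governs: (i)]; R_n/Ω = 122.5 kips.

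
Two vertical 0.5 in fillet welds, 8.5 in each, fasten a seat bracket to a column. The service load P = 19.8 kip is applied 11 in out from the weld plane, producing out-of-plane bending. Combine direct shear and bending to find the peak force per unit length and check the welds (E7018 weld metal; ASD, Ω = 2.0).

f_max ≈ 9.12 kip/in; NOT adequate

E70XX → F_EXX = 70 ksi.
L_w = 2 × 8.5 = 17 in; section modulus (unit throat) S = 2 × L²/6 = 24.08 in².
Direct shear f_v = P/L_w = 19.8/17 = 1.165 kip/in.
Moment M = P × e = 19.8 × 11 = 217.8 kip·in; bending f_b = M/S = 9.044 kip/in.
f_max = √(f_v² + f_b²) = √(1.165² + 9.044²) = 9.118 kip/in.
r_n/Ω = (1/2.0) × 0.6 × 70 × (0.707 × 0.5) = 7.423 kip/in → NOT adequate.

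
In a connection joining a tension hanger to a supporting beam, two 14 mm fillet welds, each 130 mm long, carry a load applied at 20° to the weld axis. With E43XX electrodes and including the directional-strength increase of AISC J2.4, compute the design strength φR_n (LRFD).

φR_n ≈ 548 kN

E43XX → F_EXX = 430 MPa.
t_e = 0.707 × 14 = 9.898 mm; A_we = 9.898 × 260 = 2573 mm².
Directional factor: 1.0 + 0.5 sin^1.5(20°) = 1.1.
F_nw = 0.6 × 430 × 1.1 = 283.8 MPa.
φR_n = 0.75 × 283.8 × 2573 × 10⁻³ = 547.8 kN.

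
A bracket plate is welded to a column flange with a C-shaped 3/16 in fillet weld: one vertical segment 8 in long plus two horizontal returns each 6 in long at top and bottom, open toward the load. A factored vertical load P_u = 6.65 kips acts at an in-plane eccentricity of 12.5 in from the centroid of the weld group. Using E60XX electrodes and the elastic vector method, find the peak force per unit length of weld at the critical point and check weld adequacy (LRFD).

f_max ≈ 1.79 kip/in; adequate

E60XX → F_EXX = 60 ksi.
Total weld length L_w = 20 in. Treat welds as unit-width lines.
Centroid: x̄ = 2×6×3 / 20 = 1.8 in from the vertical weld.
Polar moment about centroid: J = I_x + I_y = [8³/12 + 2×6×4²] + [8×1.8² + 2(6³/12 + 6×1.2²)] = 313.9 in³.
Direct shear f_v = P/L_w = 6.65 / 20 = 0.3325 kip/in (vertical).
Torsion M = P·e = 6.65 × 12.5 = 83.125 kip·in.
Critical point at (x, y) = (4.2, 4) from centroid. f_tx = M·y/J = 1.059 kip/in; f_ty = M·x/J = 1.112 kip/in.
Resultant f_max = √[f_tx² + (f_v + f_ty)²] = √[1.059² + (0.3325 + 1.112)²] = 1.792 kip/in.
Capacity per unit length: φr_n = 0.75 × 0.6 × 60 × (0.707 × 0.1875) = 3.579 kip/in.
1.792 ≤ 3.579 → adequate.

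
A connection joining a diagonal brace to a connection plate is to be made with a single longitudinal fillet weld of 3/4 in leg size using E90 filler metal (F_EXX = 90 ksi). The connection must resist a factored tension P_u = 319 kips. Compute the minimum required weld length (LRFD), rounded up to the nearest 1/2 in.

L = 15 in

Throat t_e = 0.707 × 0.75 = 0.5302 in.
φr_n = 0.75 × 0.6 × 90 × 0.5302 = 21.48 kips/in.
L_req = P_u / φr_n = 319 / 21.48 = 14.85 in total.
Round up → use L = 15 in.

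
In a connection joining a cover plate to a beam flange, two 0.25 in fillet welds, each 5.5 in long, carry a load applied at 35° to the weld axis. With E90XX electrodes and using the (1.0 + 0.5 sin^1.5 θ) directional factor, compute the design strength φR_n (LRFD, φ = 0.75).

E90XX → F_EXX = 90 ksi.
t_e = 0.707 × 0.25 = 0.1767 in; A_we = 0.1767 × 11 = 1.944 in².
Directional factor: 1.0 + 0.5 sin^1.5(35°) = 1.217.
F_nw = 0.6 × 90 × 1.217 = 65.73 ksi.
φR_n = 0.75 × 65.73 × 1.944 = 95.84 kips.

φR_n ≈ 95.8 kips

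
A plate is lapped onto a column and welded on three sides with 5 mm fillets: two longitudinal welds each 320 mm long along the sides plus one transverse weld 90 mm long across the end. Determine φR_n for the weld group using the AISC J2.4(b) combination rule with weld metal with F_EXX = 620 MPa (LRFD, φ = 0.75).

φR_n ≈ 720 kN

t_e = 0.707 × 5 = 3.535 mm.
R_nwl = 0.6 × 620 × 3.535 × 640 × 10⁻³ = 841.6 kN (longitudinal, 2 welds).
R_nwt = 0.6 × 620 × 3.535 × 90 × 10⁻³ = 118.4 kN (transverse, base value).
(i) R_nwl + R_nwt = 960 kN; (ii) 0.85 R_nwl + 1.5 R_nwt = 892.9 kN.
R_n = max = 960 kN [governs: (i)]; φR_n = 720 kN.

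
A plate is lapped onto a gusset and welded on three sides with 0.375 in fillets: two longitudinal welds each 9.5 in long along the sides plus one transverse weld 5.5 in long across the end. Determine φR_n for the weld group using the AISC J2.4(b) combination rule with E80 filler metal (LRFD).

φR_n ≈ 234 kip

E80XX → F_EXX = 80 ksi.
t_e = 0.707 × 0.375 = 0.2651 in.
R_nwl = 0.6 × 80 × 0.2651 × 19 = 241.8 kip (longitudinal, 2 welds).
R_nwt = 0.6 × 80 × 0.2651 × 5.5 = 69.99 kip (transverse, base value).
(i) R_nwl + R_nwt = 311.8 kip; (ii) 0.85 R_nwl + 1.5 R_nwt = 310.5 kip.
R_n = max = 311.8 kip [governs: (i)]; φR_n = 233.8 kip.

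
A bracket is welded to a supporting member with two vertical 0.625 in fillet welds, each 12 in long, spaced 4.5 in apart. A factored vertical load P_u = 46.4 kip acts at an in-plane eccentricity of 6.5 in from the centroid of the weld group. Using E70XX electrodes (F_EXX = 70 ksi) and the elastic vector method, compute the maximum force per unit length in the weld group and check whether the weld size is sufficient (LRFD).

f_max ≈ 5.69 kip/in; adequate

Total weld length L_w = 24 in. Treat welds as unit-width lines.
Polar moment about centroid: J = 2[d³/12 + d(b/2)²] = 2[12³/12 + 12×2.25²] = 409.5 in³.
Direct shear f_v = P/L_w = 46.4 / 24 = 1.933 kip/in (vertical).
Torsion M = P·e = 46.4 × 6.5 = 301.6 kip·in.
Critical point at (x, y) = (2.25, 6) from centroid. f_tx = M·y/J = 4.419 kip/in; f_ty = M·x/J = 1.657 kip/in.
Resultant f_max = √[f_tx² + (f_v + f_ty)²] = √[4.419² + (1.933 + 1.657)²] = 5.694 kip/in.
Capacity per unit length: φr_n = 0.75 × 0.6 × 70 × (0.707 × 0.625) = 13.92 kip/in.
5.694 ≤ 13.92 → adequate.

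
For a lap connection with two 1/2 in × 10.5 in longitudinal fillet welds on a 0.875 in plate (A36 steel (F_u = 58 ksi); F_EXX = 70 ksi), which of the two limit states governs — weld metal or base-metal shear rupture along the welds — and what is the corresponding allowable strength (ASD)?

R_n/Ω ≈ 156 kips (weld metal governs)

t_e = 0.707 × 0.5 = 0.3535 in; L = 21 in.
Weld metal: R_n/Ω = (1/2.0) × 0.6 × 70 × 0.3535 × 21 = 155.9 kips.
Base metal (shear rupture): R_n/Ω = (1/2.0) × 0.6 × 58 × 0.875 × 21 = 319.7 kips.
Governing: weld metal.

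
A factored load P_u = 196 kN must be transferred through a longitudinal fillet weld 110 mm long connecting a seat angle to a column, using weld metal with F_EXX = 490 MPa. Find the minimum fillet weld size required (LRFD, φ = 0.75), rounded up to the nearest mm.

w = 12 mm

Total weld length L = 110 mm.
Required throat t_e = P_u / (φ × 0.6 F_EXX × L) = 196 / (0.75 × 0.6 × 490 × 110 × 10⁻³) = 8.081 mm.
Required leg w = t_e / 0.707 = 11.43 mm → use 12 mm.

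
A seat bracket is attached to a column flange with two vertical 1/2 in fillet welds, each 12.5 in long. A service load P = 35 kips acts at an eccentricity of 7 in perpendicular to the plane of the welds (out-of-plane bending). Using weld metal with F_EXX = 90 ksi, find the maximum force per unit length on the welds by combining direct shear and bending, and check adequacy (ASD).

L_w = 2 × 12.5 = 25 in; section modulus (unit throat) S = 2 × L²/6 = 52.08 in².
Direct shear f_v = P/L_w = 35/25 = 1.4 kip/in.
Moment M = P × e = 35 × 7 = 245 kip·in; bending f_b = M/S = 4.704 kip/in.
f_max = √(f_v² + f_b²) = √(1.4² + 4.704²) = 4.908 kip/in.
r_n/Ω = (1/2.0) × 0.6 × 90 × (0.707 × 0.5) = 9.544 kip/in → adequate.

f_max ≈ 4.91 kip/in; adequate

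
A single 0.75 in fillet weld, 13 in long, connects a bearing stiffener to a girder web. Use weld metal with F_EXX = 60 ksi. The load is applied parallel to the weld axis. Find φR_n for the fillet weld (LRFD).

Effective throat t_e = 0.707 × 0.75 = 0.5302 in.
Total length L = 13 in; A_we = 0.5302 × 13 = 6.893 in².
F_nw = 0.6 F_EXX = 0.6 × 60 = 36 ksi.
φR_n = 0.75 × 36 × 6.893 = 186.1 kips.

φR_n ≈ 186 kips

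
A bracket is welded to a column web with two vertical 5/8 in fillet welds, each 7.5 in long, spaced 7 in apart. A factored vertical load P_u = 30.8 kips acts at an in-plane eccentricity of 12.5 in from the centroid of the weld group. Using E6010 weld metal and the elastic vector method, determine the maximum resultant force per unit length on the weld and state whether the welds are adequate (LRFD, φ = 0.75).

E60XX → F_EXX = 60 ksi.
Total weld length L_w = 15 in. Treat welds as unit-width lines.
Polar moment about centroid: J = 2[d³/12 + d(b/2)²] = 2[7.5³/12 + 7.5×3.5²] = 254.1 in³.
Direct shear f_v = P/L_w = 30.8 / 15 = 2.053 kip/in (vertical).
Torsion M = P·e = 30.8 × 12.5 = 385 kip·in.
Critical point at (x, y) = (3.5, 3.75) from centroid. f_tx = M·y/J = 5.683 kip/in; f_ty = M·x/J = 5.304 kip/in.
Resultant f_max = √[f_tx² + (f_v + f_ty)²] = √[5.683² + (2.053 + 5.304)²] = 9.296 kip/in.
Capacity per unit length: φr_n = 0.75 × 0.6 × 60 × (0.707 × 0.625) = 11.93 kip/in.
9.296 ≤ 11.93 → adequate.

f_max ≈ 9.3 kip/in; adequate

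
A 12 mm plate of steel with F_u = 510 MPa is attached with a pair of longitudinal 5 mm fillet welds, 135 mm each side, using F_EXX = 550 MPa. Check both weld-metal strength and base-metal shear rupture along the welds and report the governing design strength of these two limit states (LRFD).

φR_n ≈ 236 kN (weld metal governs)

t_e = 0.707 × 5 = 3.535 mm; L = 270 mm.
Weld metal: φR_n = 0.75 × 0.6 × 550 × 3.535 × 270 × 10⁻³ = 236.2 kN.
Base metal (shear rupture): φR_n = 0.75 × 0.6 × 510 × 12 × 270 × 10⁻³ = 743.6 kN.
Governing: weld metal.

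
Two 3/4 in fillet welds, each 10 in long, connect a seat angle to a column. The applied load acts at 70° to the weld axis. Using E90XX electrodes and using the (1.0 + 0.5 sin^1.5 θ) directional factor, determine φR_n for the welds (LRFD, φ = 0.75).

E90XX → F_EXX = 90 ksi.
t_e = 0.707 × 0.75 = 0.5302 in; A_we = 0.5302 × 20 = 10.61 in².
Directional factor: 1.0 + 0.5 sin^1.5(70°) = 1.455.
F_nw = 0.6 × 90 × 1.455 = 78.59 ksi.
φR_n = 0.75 × 78.59 × 10.61 = 625.1 kip.

φR_n ≈ 625 kip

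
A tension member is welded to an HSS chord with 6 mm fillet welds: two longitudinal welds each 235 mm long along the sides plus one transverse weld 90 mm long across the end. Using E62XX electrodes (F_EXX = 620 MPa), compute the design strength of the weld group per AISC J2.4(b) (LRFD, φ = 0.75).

t_e = 0.707 × 6 = 4.242 mm.
R_nwl = 0.6 × 620 × 4.242 × 470 × 10⁻³ = 741.7 kN (longitudinal, 2 welds).
R_nwt = 0.6 × 620 × 4.242 × 90 × 10⁻³ = 142 kN (transverse, base value).
(i) R_nwl + R_nwt = 883.7 kN; (ii) 0.85 R_nwl + 1.5 R_nwt = 843.5 kN.
R_n = max = 883.7 kN [governs: (i)]; φR_n = 662.8 kN.

φR_n ≈ 663 kN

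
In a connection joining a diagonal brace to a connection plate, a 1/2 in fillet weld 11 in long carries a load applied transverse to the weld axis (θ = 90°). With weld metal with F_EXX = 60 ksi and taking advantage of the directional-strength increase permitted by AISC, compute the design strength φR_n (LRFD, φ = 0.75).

t_e = 0.707 × 0.5 = 0.3535 in; A_we = 0.3535 × 11 = 3.888 in².
Directional factor: 1.0 + 0.5 sin^1.5(90°) = 1.5.
F_nw = 0.6 × 60 × 1.5 = 54 ksi.
φR_n = 0.75 × 54 × 3.888 = 157.5 kip.

φR_n ≈ 157 kip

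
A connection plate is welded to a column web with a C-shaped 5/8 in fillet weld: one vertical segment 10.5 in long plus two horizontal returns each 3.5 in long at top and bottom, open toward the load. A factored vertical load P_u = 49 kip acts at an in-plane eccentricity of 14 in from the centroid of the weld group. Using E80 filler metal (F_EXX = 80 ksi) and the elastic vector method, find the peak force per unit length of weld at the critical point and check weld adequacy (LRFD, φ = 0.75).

Total weld length L_w = 17.5 in. Treat welds as unit-width lines.
Centroid: x̄ = 2×3.5×1.75 / 17.5 = 0.7 in from the vertical weld.
Polar moment about centroid: J = I_x + I_y = [10.5³/12 + 2×3.5×5.25²] + [10.5×0.7² + 2(3.5³/12 + 3.5×1.05²)] = 309.4 in³.
Direct shear f_v = P/L_w = 49 / 17.5 = 2.8 kip/in (vertical).
Torsion M = P·e = 49 × 14 = 686 kip·in.
Critical point at (x, y) = (2.8, 5.25) from centroid. f_tx = M·y/J = 11.64 kip/in; f_ty = M·x/J = 6.208 kip/in.
Resultant f_max = √[f_tx² + (f_v + f_ty)²] = √[11.64² + (2.8 + 6.208)²] = 14.72 kip/in.
Capacity per unit length: φr_n = 0.75 × 0.6 × 80 × (0.707 × 0.625) = 15.91 kip/in.
14.72 ≤ 15.91 → adequate.

f_max ≈ 14.7 kip/in; adequate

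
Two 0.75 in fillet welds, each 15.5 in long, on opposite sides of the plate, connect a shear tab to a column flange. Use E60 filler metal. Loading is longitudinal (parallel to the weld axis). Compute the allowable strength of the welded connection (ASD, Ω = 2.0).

E60XX → F_EXX = 60 ksi.
Effective throat t_e = 0.707 × 0.75 = 0.5302 in.
Total length L = 31 in; A_we = 0.5302 × 31 = 16.44 in².
F_nw = 0.6 F_EXX = 0.6 × 60 = 36 ksi.
R_n = 36 × 16.44 = 591.8 kips; R_n/Ω = 591.8/2.0 = 295.9 kips.

R_n/Ω ≈ 296 kips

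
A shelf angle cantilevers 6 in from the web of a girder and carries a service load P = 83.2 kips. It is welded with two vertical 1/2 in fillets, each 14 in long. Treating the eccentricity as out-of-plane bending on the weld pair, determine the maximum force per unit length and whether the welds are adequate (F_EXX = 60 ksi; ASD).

L_w = 2 × 14 = 28 in; section modulus (unit throat) S = 2 × L²/6 = 65.33 in².
Direct shear f_v = P/L_w = 83.2/28 = 2.971 kip/in.
Moment M = P × e = 83.2 × 6 = 499.2 kip·in; bending f_b = M/S = 7.641 kip/in.
f_max = √(f_v² + f_b²) = √(2.971² + 7.641²) = 8.198 kip/in.
r_n/Ω = (1/2.0) × 0.6 × 60 × (0.707 × 0.5) = 6.363 kip/in → NOT adequate.

f_max ≈ 8.2 kip/in; NOT adequate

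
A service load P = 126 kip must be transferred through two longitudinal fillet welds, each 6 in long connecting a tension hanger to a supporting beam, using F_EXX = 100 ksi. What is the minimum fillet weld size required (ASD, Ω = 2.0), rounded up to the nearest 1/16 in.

Total weld length L = 12 in.
Required throat t_e = P × Ω / (0.6 F_EXX × L) = 126 × 2.0 / (0.6 × 100 × 12) = 0.35 in.
Required leg w = t_e / 0.707 = 0.495 in → use 1/2 in.

w = 1/2 in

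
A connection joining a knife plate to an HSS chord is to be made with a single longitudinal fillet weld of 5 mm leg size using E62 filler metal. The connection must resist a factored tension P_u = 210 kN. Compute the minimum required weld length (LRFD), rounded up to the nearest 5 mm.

E62XX → F_EXX = 620 MPa.
Throat t_e = 0.707 × 5 = 3.535 mm.
φr_n = 0.75 × 0.6 × 620 × 3.535 × 10⁻³ = 0.9863 kN/mm.
L_req = P_u / φr_n = 210 / 0.9863 = 212.9 mm total.
Round up → use L = 215 mm.

L = 215 mm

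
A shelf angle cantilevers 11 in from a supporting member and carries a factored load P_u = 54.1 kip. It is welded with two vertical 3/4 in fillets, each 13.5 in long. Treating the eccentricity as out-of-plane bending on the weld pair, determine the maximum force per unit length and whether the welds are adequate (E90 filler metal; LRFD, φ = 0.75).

f_max ≈ 10 kip/in; adequate

E90XX → F_EXX = 90 ksi.
L_w = 2 × 13.5 = 27 in; section modulus (unit throat) S = 2 × L²/6 = 60.75 in².
Direct shear f_v = P/L_w = 54.1/27 = 2.004 kip/in.
Moment M = P × e = 54.1 × 11 = 595.1 kip·in; bending f_b = M/S = 9.796 kip/in.
f_max = √(f_v² + f_b²) = √(2.004² + 9.796²) = 9.999 kip/in.
φr_n = 0.75 × 0.6 × 90 × (0.707 × 0.75) = 21.48 kip/in → adequate.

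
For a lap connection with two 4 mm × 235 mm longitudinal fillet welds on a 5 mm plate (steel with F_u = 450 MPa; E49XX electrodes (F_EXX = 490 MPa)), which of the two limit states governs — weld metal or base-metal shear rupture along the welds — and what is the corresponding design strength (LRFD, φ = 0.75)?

φR_n ≈ 293 kN (weld metal governs)

t_e = 0.707 × 4 = 2.828 mm; L = 470 mm.
Weld metal: φR_n = 0.75 × 0.6 × 490 × 2.828 × 470 × 10⁻³ = 293.1 kN.
Base metal (shear rupture): φR_n = 0.75 × 0.6 × 450 × 5 × 470 × 10⁻³ = 475.9 kN.
Governing: weld metal.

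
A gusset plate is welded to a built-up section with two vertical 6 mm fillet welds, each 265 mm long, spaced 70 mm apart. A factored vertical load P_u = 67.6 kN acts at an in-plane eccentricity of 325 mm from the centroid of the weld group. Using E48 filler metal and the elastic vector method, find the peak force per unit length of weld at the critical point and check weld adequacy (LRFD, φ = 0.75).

f_max ≈ 844 N/mm; adequate

E48XX → F_EXX = 480 MPa.
Total weld length L_w = 530 mm. Treat welds as unit-width lines.
Polar moment about centroid: J = 2[d³/12 + d(b/2)²] = 2[265³/12 + 265×35²] = 3751000 mm³.
Direct shear f_v = P/L_w = 67.6×10³ / 530 = 127.5 N/mm (vertical).
Torsion M = P·e = 67.6×10³ × 325 = 21970000 N·mm.
Critical point at (x, y) = (35, 132.5) from centroid. f_tx = M·y/J = 776.1 N/mm; f_ty = M·x/J = 205 N/mm.
Resultant f_max = √[f_tx² + (f_v + f_ty)²] = √[776.1² + (127.5 + 205)²] = 844.3 N/mm.
Capacity per unit length: φr_n = 0.75 × 0.6 × 480 × (0.707 × 6) = 916.3 N/mm.
844.3 ≤ 916.3 → adequate.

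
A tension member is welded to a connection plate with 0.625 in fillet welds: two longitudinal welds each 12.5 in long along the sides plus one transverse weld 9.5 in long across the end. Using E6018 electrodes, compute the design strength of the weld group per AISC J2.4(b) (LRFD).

E60XX → F_EXX = 60 ksi.
t_e = 0.707 × 0.625 = 0.4419 in.
R_nwl = 0.6 × 60 × 0.4419 × 25 = 397.7 kips (longitudinal, 2 welds).
R_nwt = 0.6 × 60 × 0.4419 × 9.5 = 151.1 kips (transverse, base value).
(i) R_nwl + R_nwt = 548.8 kips; (ii) 0.85 R_nwl + 1.5 R_nwt = 564.7 kips.
R_n = max = 564.7 kips [governs: (ii)]; φR_n = 423.5 kips.

φR_n ≈ 424 kips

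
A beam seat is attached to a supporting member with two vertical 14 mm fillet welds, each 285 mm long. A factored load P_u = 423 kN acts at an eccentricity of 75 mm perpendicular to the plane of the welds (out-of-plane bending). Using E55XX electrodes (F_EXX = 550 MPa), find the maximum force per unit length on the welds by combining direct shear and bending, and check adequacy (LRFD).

L_w = 2 × 285 = 570 mm; section modulus (unit throat) S = 2 × L²/6 = 27080 mm².
Direct shear f_v = P/L_w = 423×10³/570 = 742.1 N/mm.
Moment M = P × e = 423×10³ × 75 = 31725000 N·mm; bending f_b = M/S = 1172 N/mm.
f_max = √(f_v² + f_b²) = √(742.1² + 1172²) = 1387 N/mm.
φr_n = 0.75 × 0.6 × 550 × (0.707 × 14) = 2450 N/mm → adequate.

f_max ≈ 1390 N/mm; adequate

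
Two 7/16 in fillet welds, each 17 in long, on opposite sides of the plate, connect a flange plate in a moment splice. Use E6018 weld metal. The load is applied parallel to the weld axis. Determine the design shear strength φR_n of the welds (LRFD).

E60XX → F_EXX = 60 ksi.
Effective throat t_e = 0.707 × 0.4375 = 0.3093 in.
Total length L = 34 in; A_we = 0.3093 × 34 = 10.52 in².
F_nw = 0.6 F_EXX = 0.6 × 60 = 36 ksi.
φR_n = 0.75 × 36 × 10.52 = 283.9 kip.

φR_n ≈ 284 kip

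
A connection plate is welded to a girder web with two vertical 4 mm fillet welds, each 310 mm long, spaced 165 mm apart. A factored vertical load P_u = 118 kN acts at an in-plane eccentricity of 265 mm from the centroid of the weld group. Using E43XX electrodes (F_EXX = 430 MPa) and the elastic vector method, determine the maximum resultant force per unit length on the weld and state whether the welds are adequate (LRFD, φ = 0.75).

f_max ≈ 707 N/mm; NOT adequate

Total weld length L_w = 620 mm. Treat welds as unit-width lines.
Polar moment about centroid: J = 2[d³/12 + d(b/2)²] = 2[310³/12 + 310×82.5²] = 9185000 mm³.
Direct shear f_v = P/L_w = 118×10³ / 620 = 190.3 N/mm (vertical).
Torsion M = P·e = 118×10³ × 265 = 31270000 N·mm.
Critical point at (x, y) = (82.5, 155) from centroid. f_tx = M·y/J = 527.7 N/mm; f_ty = M·x/J = 280.9 N/mm.
Resultant f_max = √[f_tx² + (f_v + f_ty)²] = √[527.7² + (190.3 + 280.9)²] = 707.4 N/mm.
Capacity per unit length: φr_n = 0.75 × 0.6 × 430 × (0.707 × 4) = 547.2 N/mm.
707.4 > 547.2 → NOT adequate.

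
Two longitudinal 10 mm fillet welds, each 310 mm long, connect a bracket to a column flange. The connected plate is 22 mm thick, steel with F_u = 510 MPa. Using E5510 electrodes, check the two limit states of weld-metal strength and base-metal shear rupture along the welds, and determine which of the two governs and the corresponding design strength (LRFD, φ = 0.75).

φR_n ≈ 1080 kN (weld metal governs)

E55XX → F_EXX = 550 MPa.
t_e = 0.707 × 10 = 7.07 mm; L = 620 mm.
Weld metal: φR_n = 0.75 × 0.6 × 550 × 7.07 × 620 × 10⁻³ = 1085 kN.
Base metal (shear rupture): φR_n = 0.75 × 0.6 × 510 × 22 × 620 × 10⁻³ = 3130 kN.
Governing: weld metal.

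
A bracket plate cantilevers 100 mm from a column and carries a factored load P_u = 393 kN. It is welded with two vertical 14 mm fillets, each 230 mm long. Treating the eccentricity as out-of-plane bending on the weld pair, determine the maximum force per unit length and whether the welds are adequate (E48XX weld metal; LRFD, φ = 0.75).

E48XX → F_EXX = 480 MPa.
L_w = 2 × 230 = 460 mm; section modulus (unit throat) S = 2 × L²/6 = 17630 mm².
Direct shear f_v = P/L_w = 393×10³/460 = 854.3 N/mm.
Moment M = P × e = 393×10³ × 100 = 39300000 N·mm; bending f_b = M/S = 2229 N/mm.
f_max = √(f_v² + f_b²) = √(854.3² + 2229²) = 2387 N/mm.
φr_n = 0.75 × 0.6 × 480 × (0.707 × 14) = 2138 N/mm → NOT adequate.

f_max ≈ 2390 N/mm; NOT adequate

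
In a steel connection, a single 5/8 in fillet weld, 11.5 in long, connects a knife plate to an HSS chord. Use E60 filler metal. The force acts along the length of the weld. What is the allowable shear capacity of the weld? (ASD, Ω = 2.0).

R_n/Ω ≈ 91.5 kip

E60XX → F_EXX = 60 ksi.
Effective throat t_e = 0.707 × 0.625 = 0.4419 in.
Total length L = 11.5 in; A_we = 0.4419 × 11.5 = 5.082 in².
F_nw = 0.6 F_EXX = 0.6 × 60 = 36 ksi.
R_n = 36 × 5.082 = 182.9 kip; R_n/Ω = 182.9/2.0 = 91.47 kip.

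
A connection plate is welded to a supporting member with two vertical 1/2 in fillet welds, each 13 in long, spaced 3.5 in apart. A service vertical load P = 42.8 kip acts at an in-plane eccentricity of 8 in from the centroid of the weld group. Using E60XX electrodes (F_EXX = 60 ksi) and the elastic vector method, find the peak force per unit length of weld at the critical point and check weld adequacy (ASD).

f_max ≈ 5.82 kip/in; adequate

Total weld length L_w = 26 in. Treat welds as unit-width lines.
Polar moment about centroid: J = 2[d³/12 + d(b/2)²] = 2[13³/12 + 13×1.75²] = 445.8 in³.
Direct shear f_v = P/L_w = 42.8 / 26 = 1.646 kip/in (vertical).
Torsion M = P·e = 42.8 × 8 = 342.4 kip·in.
Critical point at (x, y) = (1.75, 6.5) from centroid. f_tx = M·y/J = 4.992 kip/in; f_ty = M·x/J = 1.344 kip/in.
Resultant f_max = √[f_tx² + (f_v + f_ty)²] = √[4.992² + (1.646 + 1.344)²] = 5.819 kip/in.
Capacity per unit length: r_n/Ω = (1/2.0) × 0.6 × 60 × (0.707 × 0.5) = 6.363 kip/in.
5.819 ≤ 6.363 → adequate.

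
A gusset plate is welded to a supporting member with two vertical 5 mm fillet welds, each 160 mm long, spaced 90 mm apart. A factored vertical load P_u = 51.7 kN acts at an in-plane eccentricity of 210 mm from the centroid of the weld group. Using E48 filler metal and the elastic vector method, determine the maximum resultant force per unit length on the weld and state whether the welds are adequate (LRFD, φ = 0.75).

f_max ≈ 840 N/mm; NOT adequate

E48XX → F_EXX = 480 MPa.
Total weld length L_w = 320 mm. Treat welds as unit-width lines.
Polar moment about centroid: J = 2[d³/12 + d(b/2)²] = 2[160³/12 + 160×45²] = 1331000 mm³.
Direct shear f_v = P/L_w = 51.7×10³ / 320 = 161.6 N/mm (vertical).
Torsion M = P·e = 51.7×10³ × 210 = 10857000 N·mm.
Critical point at (x, y) = (45, 80) from centroid. f_tx = M·y/J = 652.7 N/mm; f_ty = M·x/J = 367.2 N/mm.
Resultant f_max = √[f_tx² + (f_v + f_ty)²] = √[652.7² + (161.6 + 367.2)²] = 840 N/mm.
Capacity per unit length: φr_n = 0.75 × 0.6 × 480 × (0.707 × 5) = 763.6 N/mm.
840 > 763.6 → NOT adequate.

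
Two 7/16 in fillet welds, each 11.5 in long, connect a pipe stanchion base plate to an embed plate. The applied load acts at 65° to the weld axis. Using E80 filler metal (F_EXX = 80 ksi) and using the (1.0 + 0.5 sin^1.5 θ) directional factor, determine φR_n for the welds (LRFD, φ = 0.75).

t_e = 0.707 × 0.4375 = 0.3093 in; A_we = 0.3093 × 23 = 7.114 in².
Directional factor: 1.0 + 0.5 sin^1.5(65°) = 1.431.
F_nw = 0.6 × 80 × 1.431 = 68.71 ksi.
φR_n = 0.75 × 68.71 × 7.114 = 366.6 kips.

φR_n ≈ 367 kips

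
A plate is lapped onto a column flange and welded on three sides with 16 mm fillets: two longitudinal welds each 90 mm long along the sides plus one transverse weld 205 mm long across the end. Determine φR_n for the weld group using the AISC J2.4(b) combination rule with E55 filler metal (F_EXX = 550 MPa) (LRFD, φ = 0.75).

t_e = 0.707 × 16 = 11.31 mm.
R_nwl = 0.6 × 550 × 11.31 × 180 × 10⁻³ = 671.9 kN (longitudinal, 2 welds).
R_nwt = 0.6 × 550 × 11.31 × 205 × 10⁻³ = 765.3 kN (transverse, base value).
(i) R_nwl + R_nwt = 1437 kN; (ii) 0.85 R_nwl + 1.5 R_nwt = 1719 kN.
R_n = max = 1719 kN [governs: (ii)]; φR_n = 1289 kN.

φR_n ≈ 1290 kN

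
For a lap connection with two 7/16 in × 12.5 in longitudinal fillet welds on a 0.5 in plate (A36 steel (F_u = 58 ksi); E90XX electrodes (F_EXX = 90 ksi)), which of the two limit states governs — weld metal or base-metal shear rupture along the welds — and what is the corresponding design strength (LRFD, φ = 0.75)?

t_e = 0.707 × 0.4375 = 0.3093 in; L = 25 in.
Weld metal: φR_n = 0.75 × 0.6 × 90 × 0.3093 × 25 = 313.2 kips.
Base metal (shear rupture): φR_n = 0.75 × 0.6 × 58 × 0.5 × 25 = 326.2 kips.
Governing: weld metal.

φR_n ≈ 313 kips (weld metal governs)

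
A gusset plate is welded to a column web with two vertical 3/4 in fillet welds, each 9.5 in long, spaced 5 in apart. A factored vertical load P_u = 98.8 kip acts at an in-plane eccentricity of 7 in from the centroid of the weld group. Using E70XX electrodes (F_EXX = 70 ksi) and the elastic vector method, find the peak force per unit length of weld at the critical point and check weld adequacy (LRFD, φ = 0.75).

f_max ≈ 17.2 kip/in; NOT adequate

Total weld length L_w = 19 in. Treat welds as unit-width lines.
Polar moment about centroid: J = 2[d³/12 + d(b/2)²] = 2[9.5³/12 + 9.5×2.5²] = 261.6 in³.
Direct shear f_v = P/L_w = 98.8 / 19 = 5.2 kip/in (vertical).
Torsion M = P·e = 98.8 × 7 = 691.6 kip·in.
Critical point at (x, y) = (2.5, 4.75) from centroid. f_tx = M·y/J = 12.56 kip/in; f_ty = M·x/J = 6.608 kip/in.
Resultant f_max = √[f_tx² + (f_v + f_ty)²] = √[12.56² + (5.2 + 6.608)²] = 17.24 kip/in.
Capacity per unit length: φr_n = 0.75 × 0.6 × 70 × (0.707 × 0.75) = 16.7 kip/in.
17.24 > 16.7 → NOT adequate.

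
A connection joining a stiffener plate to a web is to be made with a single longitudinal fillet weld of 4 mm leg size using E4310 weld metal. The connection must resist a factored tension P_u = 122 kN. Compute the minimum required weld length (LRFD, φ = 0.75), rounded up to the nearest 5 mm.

E43XX → F_EXX = 430 MPa.
Throat t_e = 0.707 × 4 = 2.828 mm.
φr_n = 0.75 × 0.6 × 430 × 2.828 × 10⁻³ = 0.5472 kN/mm.
L_req = P_u / φr_n = 122 / 0.5472 = 222.9 mm total.
Round up → use L = 225 mm.

L = 225 mm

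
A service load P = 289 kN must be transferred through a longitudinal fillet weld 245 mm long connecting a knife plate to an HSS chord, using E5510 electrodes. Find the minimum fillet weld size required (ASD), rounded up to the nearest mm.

w = 11 mm

E55XX → F_EXX = 550 MPa.
Total weld length L = 245 mm.
Required throat t_e = P × Ω / (0.6 F_EXX × L) = 289 × 2.0 / (0.6 × 550 × 245 × 10⁻³) = 7.149 mm.
Required leg w = t_e / 0.707 = 10.11 mm → use 11 mm.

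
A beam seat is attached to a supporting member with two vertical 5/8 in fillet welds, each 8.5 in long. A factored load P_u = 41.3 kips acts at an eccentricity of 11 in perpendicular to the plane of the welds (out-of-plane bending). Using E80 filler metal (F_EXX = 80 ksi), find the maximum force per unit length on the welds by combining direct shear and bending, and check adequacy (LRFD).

L_w = 2 × 8.5 = 17 in; section modulus (unit throat) S = 2 × L²/6 = 24.08 in².
Direct shear f_v = P/L_w = 41.3/17 = 2.429 kip/in.
Moment M = P × e = 41.3 × 11 = 454.3 kip·in; bending f_b = M/S = 18.86 kip/in.
f_max = √(f_v² + f_b²) = √(2.429² + 18.86²) = 19.02 kip/in.
φr_n = 0.75 × 0.6 × 80 × (0.707 × 0.625) = 15.91 kip/in → NOT adequate.

f_max ≈ 19 kip/in; NOT adequate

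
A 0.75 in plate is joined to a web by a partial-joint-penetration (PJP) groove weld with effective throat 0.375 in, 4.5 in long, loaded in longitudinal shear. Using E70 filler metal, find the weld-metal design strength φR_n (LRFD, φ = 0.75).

E70XX → F_EXX = 70 ksi.
Effective throat (given) t_e = 0.375 in.
A_we = 0.375 × 4.5 = 1.688 in².
F_nw = 0.6 F_EXX = 42 ksi.
φR_n = 0.75 × 42 × 1.688 = 53.16 kips.

φR_n ≈ 53.2 kips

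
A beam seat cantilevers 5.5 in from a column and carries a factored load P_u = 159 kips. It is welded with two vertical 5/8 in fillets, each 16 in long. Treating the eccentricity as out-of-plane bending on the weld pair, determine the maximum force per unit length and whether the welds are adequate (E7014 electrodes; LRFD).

f_max ≈ 11.4 kip/in; adequate

E70XX → F_EXX = 70 ksi.
L_w = 2 × 16 = 32 in; section modulus (unit throat) S = 2 × L²/6 = 85.33 in².
Direct shear f_v = P/L_w = 159/32 = 4.969 kip/in.
Moment M = P × e = 159 × 5.5 = 874.5 kip·in; bending f_b = M/S = 10.25 kip/in.
f_max = √(f_v² + f_b²) = √(4.969² + 10.25²) = 11.39 kip/in.
φr_n = 0.75 × 0.6 × 70 × (0.707 × 0.625) = 13.92 kip/in → adequate.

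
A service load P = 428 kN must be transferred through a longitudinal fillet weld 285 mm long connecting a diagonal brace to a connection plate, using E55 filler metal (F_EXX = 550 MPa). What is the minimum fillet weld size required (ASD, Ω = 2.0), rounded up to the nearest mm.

w = 13 mm

Total weld length L = 285 mm.
Required throat t_e = P × Ω / (0.6 F_EXX × L) = 428 × 2.0 / (0.6 × 550 × 285 × 10⁻³) = 9.102 mm.
Required leg w = t_e / 0.707 = 12.87 mm → use 13 mm.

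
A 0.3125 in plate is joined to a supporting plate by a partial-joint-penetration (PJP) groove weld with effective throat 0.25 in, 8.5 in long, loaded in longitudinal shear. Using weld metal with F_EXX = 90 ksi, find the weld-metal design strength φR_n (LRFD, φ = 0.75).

φR_n ≈ 86.1 kips

Effective throat (given) t_e = 0.25 in.
A_we = 0.25 × 8.5 = 2.125 in².
F_nw = 0.6 F_EXX = 54 ksi.
φR_n = 0.75 × 54 × 2.125 = 86.06 kips.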